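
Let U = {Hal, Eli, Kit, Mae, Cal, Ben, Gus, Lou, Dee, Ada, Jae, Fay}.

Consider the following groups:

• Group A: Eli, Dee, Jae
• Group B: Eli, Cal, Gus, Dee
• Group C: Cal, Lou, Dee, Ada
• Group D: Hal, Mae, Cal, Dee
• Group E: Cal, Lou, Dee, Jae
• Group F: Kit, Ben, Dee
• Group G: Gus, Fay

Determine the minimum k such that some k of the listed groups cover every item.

A and C and D and F and G together: A ∪ C ∪ D ∪ F ∪ G = {Hal, Eli, Kit, Mae, Cal, Ben, Gus, Lou, Dee, Ada, Jae, Fay} — every item is covered.
Only D contains Hal, so D is forced; the remaining 8 items need at least 4 more groups (each remaining group adds at most 2) — so at least 5 groups are needed, and 5 is optimal.

5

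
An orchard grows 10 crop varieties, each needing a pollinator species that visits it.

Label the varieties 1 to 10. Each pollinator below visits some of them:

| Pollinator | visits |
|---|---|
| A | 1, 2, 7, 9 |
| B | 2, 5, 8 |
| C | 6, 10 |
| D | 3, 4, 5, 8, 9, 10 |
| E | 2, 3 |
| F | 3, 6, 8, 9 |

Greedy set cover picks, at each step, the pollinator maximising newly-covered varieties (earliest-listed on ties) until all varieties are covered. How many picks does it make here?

Greedy: pick D (covers 6 new) → pick A (covers 3 new) → pick C (covers 1 new). Total picks: 3.

3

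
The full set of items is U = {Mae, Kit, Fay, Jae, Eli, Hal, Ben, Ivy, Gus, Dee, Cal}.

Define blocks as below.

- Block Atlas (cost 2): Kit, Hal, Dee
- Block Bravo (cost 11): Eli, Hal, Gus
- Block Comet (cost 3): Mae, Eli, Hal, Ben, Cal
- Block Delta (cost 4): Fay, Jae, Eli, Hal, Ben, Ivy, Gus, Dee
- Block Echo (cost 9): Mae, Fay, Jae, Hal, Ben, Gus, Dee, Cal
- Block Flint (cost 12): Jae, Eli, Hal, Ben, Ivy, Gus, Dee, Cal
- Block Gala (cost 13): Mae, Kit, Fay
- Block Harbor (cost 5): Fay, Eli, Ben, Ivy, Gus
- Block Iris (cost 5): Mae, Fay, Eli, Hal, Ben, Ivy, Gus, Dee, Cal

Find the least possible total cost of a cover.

Atlas, Comet, Delta together cover every item (Atlas ∪ Comet ∪ Delta = {Mae, Kit, Fay, Jae, Eli, Hal, Ben, Ivy, Gus, Dee, Cal}); total cost 2 + 3 + 4 = 9.
No covering selection has total cost below 9.

9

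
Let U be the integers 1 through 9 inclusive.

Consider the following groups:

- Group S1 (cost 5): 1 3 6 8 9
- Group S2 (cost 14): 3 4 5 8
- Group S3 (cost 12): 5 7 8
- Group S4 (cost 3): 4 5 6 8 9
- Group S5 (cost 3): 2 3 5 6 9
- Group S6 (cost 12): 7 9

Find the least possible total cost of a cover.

S1, S4, S5, S6 together cover every element (S1 ∪ S4 ∪ S5 ∪ S6 = {1, 2, 3, 4, 5, 6, 7, 8, 9}); total cost 5 + 3 + 3 + 12 = 23.
No covering selection has total cost below 23.

23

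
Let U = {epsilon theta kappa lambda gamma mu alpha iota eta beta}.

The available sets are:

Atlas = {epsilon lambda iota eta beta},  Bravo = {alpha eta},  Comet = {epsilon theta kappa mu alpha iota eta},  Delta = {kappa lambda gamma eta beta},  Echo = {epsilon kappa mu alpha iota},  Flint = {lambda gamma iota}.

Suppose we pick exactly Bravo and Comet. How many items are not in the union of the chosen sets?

Union of Bravo, Comet = {epsilon, theta, kappa, mu, alpha, iota, eta}.
Not covered: lambda, gamma, beta — 3 items.

3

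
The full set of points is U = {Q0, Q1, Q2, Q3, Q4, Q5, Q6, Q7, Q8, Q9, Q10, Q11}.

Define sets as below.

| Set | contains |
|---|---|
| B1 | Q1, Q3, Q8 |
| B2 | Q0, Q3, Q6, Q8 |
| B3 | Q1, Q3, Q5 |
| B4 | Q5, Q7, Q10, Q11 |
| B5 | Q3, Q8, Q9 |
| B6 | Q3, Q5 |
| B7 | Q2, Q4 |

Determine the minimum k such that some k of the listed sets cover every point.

B2, B3, B4, B5, and B7 cover everything between them: the union {Q0, Q1, Q2, Q3, Q4, Q5, Q6, Q7, Q8, Q9, Q10, Q11} is all of U.
No 4 of the 7 sets cover everything (all 35 combinations miss at least one point), so 5 is optimal.

5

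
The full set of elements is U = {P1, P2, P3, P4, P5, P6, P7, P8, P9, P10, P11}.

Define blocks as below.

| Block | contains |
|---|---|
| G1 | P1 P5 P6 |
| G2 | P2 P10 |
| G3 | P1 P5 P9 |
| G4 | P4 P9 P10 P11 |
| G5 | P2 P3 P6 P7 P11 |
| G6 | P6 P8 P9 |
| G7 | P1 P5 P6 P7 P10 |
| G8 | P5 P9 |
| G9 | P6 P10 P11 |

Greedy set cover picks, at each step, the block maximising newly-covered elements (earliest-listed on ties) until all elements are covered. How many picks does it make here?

Greedy: pick G5 (covers 5 new) → pick G3 (covers 3 new) → pick G4 (covers 2 new) → pick G6 (covers 1 new). Total picks: 4.

4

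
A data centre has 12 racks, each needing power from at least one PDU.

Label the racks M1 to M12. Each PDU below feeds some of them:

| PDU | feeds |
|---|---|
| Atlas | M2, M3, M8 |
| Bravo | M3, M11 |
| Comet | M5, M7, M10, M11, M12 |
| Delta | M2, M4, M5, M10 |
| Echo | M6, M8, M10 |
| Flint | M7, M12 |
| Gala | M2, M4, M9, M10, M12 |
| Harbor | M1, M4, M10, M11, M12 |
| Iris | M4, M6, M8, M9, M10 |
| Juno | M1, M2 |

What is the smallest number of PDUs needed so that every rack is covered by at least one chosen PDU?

4

Bravo and Comet and Iris and Juno together: Bravo ∪ Comet ∪ Iris ∪ Juno = {M1, M2, M3, M4, M5, M6, M7, M8, M9, M10, M11, M12} — every rack is covered.
No 3 of the 10 PDUs cover everything (all 120 combinations miss at least one rack), so 4 is optimal.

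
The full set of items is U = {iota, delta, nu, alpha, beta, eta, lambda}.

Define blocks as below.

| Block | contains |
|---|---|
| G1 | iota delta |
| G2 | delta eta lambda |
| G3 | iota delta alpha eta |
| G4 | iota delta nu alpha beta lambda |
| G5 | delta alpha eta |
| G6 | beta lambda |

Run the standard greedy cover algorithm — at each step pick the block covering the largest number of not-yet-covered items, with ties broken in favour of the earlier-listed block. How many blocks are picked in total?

Greedy: pick G4 (covers 6 new) → pick G2 (covers 1 new). Total picks: 2.

2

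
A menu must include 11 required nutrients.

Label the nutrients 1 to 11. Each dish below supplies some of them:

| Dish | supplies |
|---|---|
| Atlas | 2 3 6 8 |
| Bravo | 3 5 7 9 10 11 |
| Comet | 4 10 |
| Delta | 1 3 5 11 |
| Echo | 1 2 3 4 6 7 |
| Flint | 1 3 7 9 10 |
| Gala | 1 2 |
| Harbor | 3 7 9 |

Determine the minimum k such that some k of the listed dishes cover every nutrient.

Atlas and Bravo and Echo together: Atlas ∪ Bravo ∪ Echo = {1, 2, 3, 4, 5, 6, 7, 8, 9, 10, 11} — every nutrient is covered.
Only Atlas contains 8, so Atlas is forced; the remaining 7 nutrients need at least 2 more dishes (each remaining dish adds at most 5) — so at least 3 dishes are needed, and 3 is optimal.

3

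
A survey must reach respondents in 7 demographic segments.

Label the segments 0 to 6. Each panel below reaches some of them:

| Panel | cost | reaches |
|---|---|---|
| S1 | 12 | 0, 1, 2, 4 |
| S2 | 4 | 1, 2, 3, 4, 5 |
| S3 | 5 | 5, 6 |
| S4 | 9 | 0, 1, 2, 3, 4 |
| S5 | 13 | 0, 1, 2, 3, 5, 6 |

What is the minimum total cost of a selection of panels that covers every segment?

14

S3, S4 together cover every segment (S3 ∪ S4 = {0, 1, 2, 3, 4, 5, 6}); total cost 5 + 9 = 14.
The greedy pick S2, S3, S4 costs 18; no covering selection beats 14.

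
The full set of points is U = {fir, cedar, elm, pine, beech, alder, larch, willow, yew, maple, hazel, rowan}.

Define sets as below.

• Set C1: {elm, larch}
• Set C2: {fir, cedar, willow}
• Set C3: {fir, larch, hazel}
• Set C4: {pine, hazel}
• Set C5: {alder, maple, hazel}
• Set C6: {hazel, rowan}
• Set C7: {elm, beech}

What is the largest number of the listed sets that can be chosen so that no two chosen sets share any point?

3

C2, C4, C7 are pairwise disjoint (C2={fir,cedar,willow}; C4={pine,hazel}; C7={elm,beech}).
Every remaining set overlaps one of these, and no 4 of the listed sets are pairwise disjoint, so 3 is the maximum.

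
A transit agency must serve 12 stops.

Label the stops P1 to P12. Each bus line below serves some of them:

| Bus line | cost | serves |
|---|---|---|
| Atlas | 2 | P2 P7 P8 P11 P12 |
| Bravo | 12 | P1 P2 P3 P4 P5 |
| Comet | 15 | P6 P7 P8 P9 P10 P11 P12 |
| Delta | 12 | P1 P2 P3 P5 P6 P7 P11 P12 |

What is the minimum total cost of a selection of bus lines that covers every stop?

27

Bravo, Comet together cover every stop (Bravo ∪ Comet = {P1, P2, P3, P4, P5, P6, P7, P8, P9, P10, P11, P12}); total cost 12 + 15 = 27.
The greedy pick Atlas, Bravo, Comet costs 29; no covering selection beats 27.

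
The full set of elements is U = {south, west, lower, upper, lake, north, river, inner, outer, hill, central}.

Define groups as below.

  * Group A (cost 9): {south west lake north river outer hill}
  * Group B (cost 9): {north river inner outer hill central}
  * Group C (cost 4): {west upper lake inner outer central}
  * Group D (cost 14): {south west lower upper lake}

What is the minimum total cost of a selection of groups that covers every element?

23

B, D together cover every element (B ∪ D = {south, west, lower, upper, lake, north, river, inner, outer, hill, central}); total cost 9 + 14 = 23.
The greedy pick C, A, D costs 27; no covering selection beats 23.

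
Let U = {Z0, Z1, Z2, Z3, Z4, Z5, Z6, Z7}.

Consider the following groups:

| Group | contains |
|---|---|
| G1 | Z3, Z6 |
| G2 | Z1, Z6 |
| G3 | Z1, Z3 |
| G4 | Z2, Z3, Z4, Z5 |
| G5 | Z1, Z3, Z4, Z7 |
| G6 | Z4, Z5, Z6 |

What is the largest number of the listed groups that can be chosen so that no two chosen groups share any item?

G2, G4 are pairwise disjoint (G2={Z1,Z6}; G4={Z2,Z3,Z4,Z5}).
Every remaining group overlaps one of these, and no 3 of the listed groups are pairwise disjoint, so 2 is the maximum.

2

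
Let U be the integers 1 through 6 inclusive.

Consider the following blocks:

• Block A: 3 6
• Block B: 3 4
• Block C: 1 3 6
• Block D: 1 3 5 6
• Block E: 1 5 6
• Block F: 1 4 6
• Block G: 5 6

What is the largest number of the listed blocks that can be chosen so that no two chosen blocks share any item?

2

B, E are pairwise disjoint (B={3,4}; E={1,5,6}).
Every remaining block overlaps one of these, and no 3 of the listed blocks are pairwise disjoint, so 2 is the maximum.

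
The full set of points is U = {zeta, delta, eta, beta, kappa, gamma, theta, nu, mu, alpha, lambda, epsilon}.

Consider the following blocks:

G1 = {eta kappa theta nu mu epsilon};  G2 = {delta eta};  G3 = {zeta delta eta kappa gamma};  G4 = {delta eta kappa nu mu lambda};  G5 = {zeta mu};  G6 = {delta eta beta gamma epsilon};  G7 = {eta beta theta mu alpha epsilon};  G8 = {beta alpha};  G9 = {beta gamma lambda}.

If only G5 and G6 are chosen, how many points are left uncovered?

Union of G5, G6 = {zeta, delta, eta, beta, gamma, mu, epsilon}.
Not covered: kappa, theta, nu, alpha, lambda — 5 points.

5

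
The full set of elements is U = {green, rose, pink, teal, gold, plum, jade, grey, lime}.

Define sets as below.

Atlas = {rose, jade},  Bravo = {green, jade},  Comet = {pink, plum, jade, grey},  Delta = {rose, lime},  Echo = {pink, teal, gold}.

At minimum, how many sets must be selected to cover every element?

Take {Bravo, Comet, Delta, Echo}. Their union is {green, rose, pink, teal, gold, plum, jade, grey, lime}, which is all 9 elements.
Only Bravo contains green, so Bravo is forced; the remaining 7 elements need at least 3 more sets (each remaining set adds at most 3) — so at least 4 sets are needed, and 4 is optimal.

4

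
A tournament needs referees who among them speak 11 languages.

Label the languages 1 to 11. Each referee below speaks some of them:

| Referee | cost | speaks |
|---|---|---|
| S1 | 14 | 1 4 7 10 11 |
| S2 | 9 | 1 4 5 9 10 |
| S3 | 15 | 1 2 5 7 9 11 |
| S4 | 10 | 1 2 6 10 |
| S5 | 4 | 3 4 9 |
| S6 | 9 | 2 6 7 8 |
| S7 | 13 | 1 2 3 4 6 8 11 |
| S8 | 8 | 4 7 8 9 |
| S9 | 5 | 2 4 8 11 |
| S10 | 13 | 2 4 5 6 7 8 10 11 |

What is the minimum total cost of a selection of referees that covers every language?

S2, S5, S10 together cover every language (S2 ∪ S5 ∪ S10 = {1, 2, 3, 4, 5, 6, 7, 8, 9, 10, 11}); total cost 9 + 4 + 13 = 26.
The greedy pick S9, S5, S2, S6 costs 27; no covering selection beats 26.

26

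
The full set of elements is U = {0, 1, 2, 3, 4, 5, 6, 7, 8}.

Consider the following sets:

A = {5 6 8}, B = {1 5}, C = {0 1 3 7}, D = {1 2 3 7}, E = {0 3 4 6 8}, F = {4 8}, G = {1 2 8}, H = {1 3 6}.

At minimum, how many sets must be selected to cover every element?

Take {A, D, E}. Their union is {0, 1, 2, 3, 4, 5, 6, 7, 8}, which is all 9 elements.
No 2 of the 8 sets cover everything (all 28 combinations miss at least one element), so 3 is optimal.

3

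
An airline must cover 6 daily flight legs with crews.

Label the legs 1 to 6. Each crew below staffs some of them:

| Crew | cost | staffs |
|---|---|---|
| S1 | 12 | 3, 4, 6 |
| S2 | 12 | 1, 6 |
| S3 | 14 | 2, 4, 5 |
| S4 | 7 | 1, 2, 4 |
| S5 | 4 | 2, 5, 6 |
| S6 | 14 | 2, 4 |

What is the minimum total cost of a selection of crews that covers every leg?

23

S1, S4, S5 together cover every leg (S1 ∪ S4 ∪ S5 = {1, 2, 3, 4, 5, 6}); total cost 12 + 7 + 4 = 23.
No covering selection has total cost below 23.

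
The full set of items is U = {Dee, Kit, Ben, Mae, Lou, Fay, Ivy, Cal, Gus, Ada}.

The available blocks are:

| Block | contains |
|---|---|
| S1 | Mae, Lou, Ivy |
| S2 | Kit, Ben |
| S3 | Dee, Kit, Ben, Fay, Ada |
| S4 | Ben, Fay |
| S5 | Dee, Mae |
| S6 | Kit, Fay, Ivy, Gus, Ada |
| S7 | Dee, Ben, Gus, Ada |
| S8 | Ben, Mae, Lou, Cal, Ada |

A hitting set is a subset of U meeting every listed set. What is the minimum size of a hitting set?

3

H = {Kit, Ben, Mae} meets every block (each contains at least one member of H), and |H| = 3.
No choice of 2 items meets every block, so 3 is the minimum.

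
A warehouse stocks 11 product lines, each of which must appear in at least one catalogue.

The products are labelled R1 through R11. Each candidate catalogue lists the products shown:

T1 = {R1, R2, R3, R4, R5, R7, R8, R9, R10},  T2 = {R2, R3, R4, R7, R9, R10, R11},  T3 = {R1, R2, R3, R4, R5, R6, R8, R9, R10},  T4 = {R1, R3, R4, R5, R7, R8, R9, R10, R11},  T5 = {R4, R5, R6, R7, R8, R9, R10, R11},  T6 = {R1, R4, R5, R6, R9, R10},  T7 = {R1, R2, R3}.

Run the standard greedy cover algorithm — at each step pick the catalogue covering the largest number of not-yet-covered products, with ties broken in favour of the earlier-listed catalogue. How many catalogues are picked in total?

Greedy: pick T1 (covers 9 new) → pick T5 (covers 2 new). Total picks: 2.

2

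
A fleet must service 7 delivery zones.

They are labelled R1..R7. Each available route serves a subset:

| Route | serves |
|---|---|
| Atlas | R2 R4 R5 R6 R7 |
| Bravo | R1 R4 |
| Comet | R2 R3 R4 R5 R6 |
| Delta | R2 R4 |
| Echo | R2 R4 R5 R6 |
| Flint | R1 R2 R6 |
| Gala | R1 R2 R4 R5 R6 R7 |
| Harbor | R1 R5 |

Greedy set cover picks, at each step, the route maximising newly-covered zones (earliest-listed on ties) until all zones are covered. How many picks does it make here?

2

Greedy: pick Gala (covers 6 new) → pick Comet (covers 1 new). Total picks: 2.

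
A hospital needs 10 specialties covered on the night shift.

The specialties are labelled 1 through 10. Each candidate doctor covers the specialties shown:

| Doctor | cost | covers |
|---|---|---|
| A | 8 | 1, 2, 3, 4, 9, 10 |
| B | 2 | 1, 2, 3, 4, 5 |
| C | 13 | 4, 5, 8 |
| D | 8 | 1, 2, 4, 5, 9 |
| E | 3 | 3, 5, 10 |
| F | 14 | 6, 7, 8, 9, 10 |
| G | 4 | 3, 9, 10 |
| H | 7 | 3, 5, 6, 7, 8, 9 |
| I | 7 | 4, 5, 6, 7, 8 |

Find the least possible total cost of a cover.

B, E, H together cover every specialty (B ∪ E ∪ H = {1, 2, 3, 4, 5, 6, 7, 8, 9, 10}); total cost 2 + 3 + 7 = 12.
No covering selection has total cost below 12.

12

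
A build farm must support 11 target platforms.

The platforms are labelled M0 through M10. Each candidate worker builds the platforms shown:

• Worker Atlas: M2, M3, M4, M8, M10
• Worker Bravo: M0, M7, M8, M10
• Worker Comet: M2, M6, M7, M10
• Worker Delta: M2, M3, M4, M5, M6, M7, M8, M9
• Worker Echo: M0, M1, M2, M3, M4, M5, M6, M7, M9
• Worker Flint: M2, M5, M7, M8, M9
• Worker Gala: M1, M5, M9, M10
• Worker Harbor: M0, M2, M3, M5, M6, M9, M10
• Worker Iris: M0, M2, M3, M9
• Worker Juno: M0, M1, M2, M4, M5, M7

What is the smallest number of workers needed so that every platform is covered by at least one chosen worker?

Bravo and Echo together: Bravo ∪ Echo = {M0, M1, M2, M3, M4, M5, M6, M7, M8, M9, M10} — every platform is covered.
No single worker has all 11 platforms (the largest, Echo, has 9), so 2 is optimal.

2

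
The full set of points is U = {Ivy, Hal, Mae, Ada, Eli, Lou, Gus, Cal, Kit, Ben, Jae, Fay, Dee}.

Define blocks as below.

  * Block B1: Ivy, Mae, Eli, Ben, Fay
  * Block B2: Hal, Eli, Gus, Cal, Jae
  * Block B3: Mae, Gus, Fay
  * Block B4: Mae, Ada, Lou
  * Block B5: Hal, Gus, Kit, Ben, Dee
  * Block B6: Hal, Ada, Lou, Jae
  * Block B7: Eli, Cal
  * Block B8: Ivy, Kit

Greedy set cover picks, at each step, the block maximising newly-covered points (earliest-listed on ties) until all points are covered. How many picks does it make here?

Greedy: pick B1 (covers 5 new) → pick B2 (covers 4 new) → pick B4 (covers 2 new) → pick B5 (covers 2 new). Total picks: 4.

4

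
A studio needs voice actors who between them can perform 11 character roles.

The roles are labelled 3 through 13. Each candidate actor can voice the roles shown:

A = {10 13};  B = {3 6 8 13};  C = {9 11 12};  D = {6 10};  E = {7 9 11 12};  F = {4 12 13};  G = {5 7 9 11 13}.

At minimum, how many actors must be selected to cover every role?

4

B and D and F and G together: B ∪ D ∪ F ∪ G = {3, 4, 5, 6, 7, 8, 9, 10, 11, 12, 13} — every role is covered.
No 3 of the 7 actors cover everything (all 35 combinations miss at least one role), so 4 is optimal.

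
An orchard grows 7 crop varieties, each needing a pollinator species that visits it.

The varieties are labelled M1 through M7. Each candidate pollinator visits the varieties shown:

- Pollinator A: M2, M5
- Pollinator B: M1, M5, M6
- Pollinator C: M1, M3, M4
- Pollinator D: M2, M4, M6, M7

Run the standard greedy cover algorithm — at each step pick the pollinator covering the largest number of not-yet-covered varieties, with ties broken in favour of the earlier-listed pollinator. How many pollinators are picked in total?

3

Greedy: pick D (covers 4 new) → pick B (covers 2 new) → pick C (covers 1 new). Total picks: 3.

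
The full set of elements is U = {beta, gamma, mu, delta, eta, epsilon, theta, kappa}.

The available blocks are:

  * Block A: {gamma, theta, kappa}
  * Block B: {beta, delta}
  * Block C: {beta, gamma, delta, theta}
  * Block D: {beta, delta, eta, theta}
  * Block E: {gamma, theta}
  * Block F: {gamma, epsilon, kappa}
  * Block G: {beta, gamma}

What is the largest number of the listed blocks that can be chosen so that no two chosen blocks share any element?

2

A, B are pairwise disjoint (A={gamma,theta,kappa}; B={beta,delta}).
Every remaining block overlaps one of these, and no 3 of the listed blocks are pairwise disjoint, so 2 is the maximum.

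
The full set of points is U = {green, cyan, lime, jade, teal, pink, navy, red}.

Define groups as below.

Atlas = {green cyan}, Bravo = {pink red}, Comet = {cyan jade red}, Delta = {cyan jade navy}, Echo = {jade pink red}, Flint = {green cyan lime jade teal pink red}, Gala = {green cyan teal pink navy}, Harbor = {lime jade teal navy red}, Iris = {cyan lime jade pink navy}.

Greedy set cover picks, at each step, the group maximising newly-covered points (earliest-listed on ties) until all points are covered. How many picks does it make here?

2

Greedy: pick Flint (covers 7 new) → pick Delta (covers 1 new). Total picks: 2.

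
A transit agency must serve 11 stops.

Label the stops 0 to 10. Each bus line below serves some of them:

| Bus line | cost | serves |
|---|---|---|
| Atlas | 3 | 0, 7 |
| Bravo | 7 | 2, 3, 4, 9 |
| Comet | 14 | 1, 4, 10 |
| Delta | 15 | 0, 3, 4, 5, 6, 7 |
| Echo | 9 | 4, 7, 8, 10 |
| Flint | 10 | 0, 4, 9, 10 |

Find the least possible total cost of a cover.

45

Bravo, Comet, Delta, Echo together cover every stop (Bravo ∪ Comet ∪ Delta ∪ Echo = {0, 1, 2, 3, 4, 5, 6, 7, 8, 9, 10}); total cost 7 + 14 + 15 + 9 = 45.
The greedy pick Atlas, Bravo, Echo, Delta, Comet costs 48; no covering selection beats 45.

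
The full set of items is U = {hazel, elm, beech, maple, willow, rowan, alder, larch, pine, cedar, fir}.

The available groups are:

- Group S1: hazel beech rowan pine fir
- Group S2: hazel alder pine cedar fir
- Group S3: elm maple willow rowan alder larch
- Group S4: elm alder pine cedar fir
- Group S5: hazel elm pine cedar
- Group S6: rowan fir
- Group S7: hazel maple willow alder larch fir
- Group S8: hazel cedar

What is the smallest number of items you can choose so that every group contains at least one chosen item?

3

Take H = {maple, cedar, fir}. Each listed group contains at least one of these, so H is a hitting set of size 3.
No choice of 2 items meets every group, so 3 is the minimum.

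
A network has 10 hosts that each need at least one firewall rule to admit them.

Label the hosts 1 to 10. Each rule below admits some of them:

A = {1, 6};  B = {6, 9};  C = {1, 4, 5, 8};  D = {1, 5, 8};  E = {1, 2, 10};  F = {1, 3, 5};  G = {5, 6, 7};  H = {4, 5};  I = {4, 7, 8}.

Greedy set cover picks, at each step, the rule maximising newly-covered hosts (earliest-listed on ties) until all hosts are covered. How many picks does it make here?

Greedy: pick C (covers 4 new) → pick B (covers 2 new) → pick E (covers 2 new) → pick F (covers 1 new) → pick G (covers 1 new). Total picks: 5.
(The true minimum cover uses only 4 rules, so greedy is not optimal here.)

5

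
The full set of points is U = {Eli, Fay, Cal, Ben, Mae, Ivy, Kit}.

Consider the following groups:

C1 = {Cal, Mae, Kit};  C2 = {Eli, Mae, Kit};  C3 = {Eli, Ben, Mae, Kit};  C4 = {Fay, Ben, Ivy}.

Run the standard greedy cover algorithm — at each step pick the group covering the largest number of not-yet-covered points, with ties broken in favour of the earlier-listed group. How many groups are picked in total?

Greedy: pick C3 (covers 4 new) → pick C4 (covers 2 new) → pick C1 (covers 1 new). Total picks: 3.

3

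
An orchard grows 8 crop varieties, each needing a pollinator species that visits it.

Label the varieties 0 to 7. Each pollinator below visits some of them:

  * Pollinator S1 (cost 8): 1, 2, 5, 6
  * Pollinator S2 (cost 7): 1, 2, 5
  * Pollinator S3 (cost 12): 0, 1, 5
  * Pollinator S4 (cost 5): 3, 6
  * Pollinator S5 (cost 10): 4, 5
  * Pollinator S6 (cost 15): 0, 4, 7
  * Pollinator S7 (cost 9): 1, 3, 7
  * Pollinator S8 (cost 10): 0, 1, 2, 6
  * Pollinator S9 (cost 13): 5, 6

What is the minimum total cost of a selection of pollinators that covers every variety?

27

S2, S4, S6 together cover every variety (S2 ∪ S4 ∪ S6 = {0, 1, 2, 3, 4, 5, 6, 7}); total cost 7 + 5 + 15 = 27.
The greedy pick S1, S7, S6 costs 32; no covering selection beats 27.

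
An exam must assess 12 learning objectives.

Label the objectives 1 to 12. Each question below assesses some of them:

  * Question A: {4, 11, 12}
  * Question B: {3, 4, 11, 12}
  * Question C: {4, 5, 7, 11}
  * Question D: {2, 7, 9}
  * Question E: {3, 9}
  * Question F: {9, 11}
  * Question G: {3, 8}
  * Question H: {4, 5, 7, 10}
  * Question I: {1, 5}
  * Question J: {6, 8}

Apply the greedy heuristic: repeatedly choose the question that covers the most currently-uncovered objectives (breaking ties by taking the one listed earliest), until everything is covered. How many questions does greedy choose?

Greedy: pick B (covers 4 new) → pick D (covers 3 new) → pick H (covers 2 new) → pick J (covers 2 new) → pick I (covers 1 new). Total picks: 5.

5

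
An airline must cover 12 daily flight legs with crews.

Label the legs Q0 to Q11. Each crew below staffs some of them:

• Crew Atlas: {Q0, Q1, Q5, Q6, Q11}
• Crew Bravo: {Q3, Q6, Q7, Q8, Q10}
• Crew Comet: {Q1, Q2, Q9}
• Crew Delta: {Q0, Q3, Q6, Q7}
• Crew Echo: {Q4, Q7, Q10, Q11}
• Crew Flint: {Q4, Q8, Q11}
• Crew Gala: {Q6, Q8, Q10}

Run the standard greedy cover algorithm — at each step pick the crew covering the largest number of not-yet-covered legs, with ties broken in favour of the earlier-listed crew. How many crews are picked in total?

Greedy: pick Atlas (covers 5 new) → pick Bravo (covers 4 new) → pick Comet (covers 2 new) → pick Echo (covers 1 new). Total picks: 4.

4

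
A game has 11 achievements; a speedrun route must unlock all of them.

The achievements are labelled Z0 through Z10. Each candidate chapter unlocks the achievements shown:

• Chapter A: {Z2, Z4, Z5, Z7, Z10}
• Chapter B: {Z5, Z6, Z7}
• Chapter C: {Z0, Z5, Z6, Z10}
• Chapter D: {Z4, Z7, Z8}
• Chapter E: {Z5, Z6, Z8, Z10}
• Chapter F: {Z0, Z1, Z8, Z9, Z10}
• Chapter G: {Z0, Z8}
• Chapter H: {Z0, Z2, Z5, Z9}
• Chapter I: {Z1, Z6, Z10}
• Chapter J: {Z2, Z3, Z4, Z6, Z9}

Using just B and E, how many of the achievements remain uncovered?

6

Union of B, E = {Z5, Z6, Z7, Z8, Z10}.
Not covered: Z0, Z1, Z2, Z3, Z4, Z9 — 6 achievements.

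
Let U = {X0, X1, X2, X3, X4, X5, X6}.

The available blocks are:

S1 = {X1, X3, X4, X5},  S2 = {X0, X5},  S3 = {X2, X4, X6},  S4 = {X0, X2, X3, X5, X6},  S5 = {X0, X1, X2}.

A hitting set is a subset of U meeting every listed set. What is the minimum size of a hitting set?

2

Take H = {X2, X5}. Each listed block contains at least one of these, so H is a hitting set of size 2.
The blocks S2, S3 are pairwise disjoint, so any hitting set needs a separate point for each — at least 2. Hence 2 is optimal.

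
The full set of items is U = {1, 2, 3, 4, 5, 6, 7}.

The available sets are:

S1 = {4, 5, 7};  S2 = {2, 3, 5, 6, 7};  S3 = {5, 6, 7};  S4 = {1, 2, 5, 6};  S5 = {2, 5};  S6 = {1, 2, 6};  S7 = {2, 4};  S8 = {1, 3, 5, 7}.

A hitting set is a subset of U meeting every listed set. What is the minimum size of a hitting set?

The 2 items {2, 7} hit every set.
The sets S3, S7 are pairwise disjoint, so any hitting set needs a separate item for each — at least 2. Hence 2 is optimal.

2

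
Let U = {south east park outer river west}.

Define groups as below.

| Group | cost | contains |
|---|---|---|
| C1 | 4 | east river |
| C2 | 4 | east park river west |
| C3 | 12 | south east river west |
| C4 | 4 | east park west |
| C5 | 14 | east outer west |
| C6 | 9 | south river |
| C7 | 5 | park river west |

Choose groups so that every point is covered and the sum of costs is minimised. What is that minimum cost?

27

C2, C5, C6 together cover every point (C2 ∪ C5 ∪ C6 = {south, east, park, outer, river, west}); total cost 4 + 14 + 9 = 27.
No covering selection has total cost below 27.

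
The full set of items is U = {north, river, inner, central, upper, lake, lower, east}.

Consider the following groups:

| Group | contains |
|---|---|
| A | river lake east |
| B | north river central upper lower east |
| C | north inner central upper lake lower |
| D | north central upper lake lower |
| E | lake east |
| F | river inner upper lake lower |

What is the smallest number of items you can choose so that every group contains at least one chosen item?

H = {lower, east} meets every group (each contains at least one member of H), and |H| = 2.
No single item lies in every group, so at least 2 are needed and 2 is optimal.

2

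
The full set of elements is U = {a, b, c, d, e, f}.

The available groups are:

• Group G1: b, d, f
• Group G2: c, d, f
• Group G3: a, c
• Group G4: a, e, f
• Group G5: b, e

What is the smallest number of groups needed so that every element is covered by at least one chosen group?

G2 and G3 and G5 together: G2 ∪ G3 ∪ G5 = {a, b, c, d, e, f} — every element is covered.
No 2 of the 5 groups cover everything (all 10 combinations miss at least one element), so 3 is optimal.

3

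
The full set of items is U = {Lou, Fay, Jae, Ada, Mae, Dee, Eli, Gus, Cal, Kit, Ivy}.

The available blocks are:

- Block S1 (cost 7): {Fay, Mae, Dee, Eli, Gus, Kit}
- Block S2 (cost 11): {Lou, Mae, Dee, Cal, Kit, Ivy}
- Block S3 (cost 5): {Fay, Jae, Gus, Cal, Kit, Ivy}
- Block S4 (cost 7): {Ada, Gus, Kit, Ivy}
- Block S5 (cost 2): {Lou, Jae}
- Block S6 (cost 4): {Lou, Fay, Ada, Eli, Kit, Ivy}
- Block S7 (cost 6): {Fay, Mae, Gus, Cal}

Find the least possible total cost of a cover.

16

S1, S3, S6 together cover every item (S1 ∪ S3 ∪ S6 = {Lou, Fay, Jae, Ada, Mae, Dee, Eli, Gus, Cal, Kit, Ivy}); total cost 7 + 5 + 4 = 16.
No covering selection has total cost below 16.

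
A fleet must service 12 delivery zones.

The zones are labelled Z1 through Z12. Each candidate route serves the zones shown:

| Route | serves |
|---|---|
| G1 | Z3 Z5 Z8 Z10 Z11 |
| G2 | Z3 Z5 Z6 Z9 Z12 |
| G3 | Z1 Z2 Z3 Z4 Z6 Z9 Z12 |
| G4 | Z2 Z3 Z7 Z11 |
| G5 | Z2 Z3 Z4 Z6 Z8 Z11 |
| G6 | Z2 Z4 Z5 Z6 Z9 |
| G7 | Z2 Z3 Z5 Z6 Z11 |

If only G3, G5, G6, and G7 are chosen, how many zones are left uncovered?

2

Union of G3, G5, G6, G7 = {Z1, Z2, Z3, Z4, Z5, Z6, Z8, Z9, Z11, Z12}.
Not covered: Z7, Z10 — 2 zones.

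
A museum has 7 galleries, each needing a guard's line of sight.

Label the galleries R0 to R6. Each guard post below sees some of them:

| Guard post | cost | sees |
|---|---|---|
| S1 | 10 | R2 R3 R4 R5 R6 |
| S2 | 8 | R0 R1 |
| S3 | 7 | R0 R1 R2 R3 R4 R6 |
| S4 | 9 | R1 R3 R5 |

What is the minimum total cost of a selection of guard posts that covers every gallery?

16

S3, S4 together cover every gallery (S3 ∪ S4 = {R0, R1, R2, R3, R4, R5, R6}); total cost 7 + 9 = 16.
No covering selection has total cost below 16.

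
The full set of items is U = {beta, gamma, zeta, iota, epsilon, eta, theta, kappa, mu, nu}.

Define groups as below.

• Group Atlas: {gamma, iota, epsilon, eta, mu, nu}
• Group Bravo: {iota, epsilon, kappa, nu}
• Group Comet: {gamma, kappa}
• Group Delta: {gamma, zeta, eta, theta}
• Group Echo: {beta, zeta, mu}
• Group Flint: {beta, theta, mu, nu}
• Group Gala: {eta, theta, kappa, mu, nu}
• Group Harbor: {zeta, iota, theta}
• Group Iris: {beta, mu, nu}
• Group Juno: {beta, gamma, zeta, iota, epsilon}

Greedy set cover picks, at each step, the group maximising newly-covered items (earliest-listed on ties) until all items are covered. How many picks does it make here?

Greedy: pick Atlas (covers 6 new) → pick Delta (covers 2 new) → pick Bravo (covers 1 new) → pick Echo (covers 1 new). Total picks: 4.
(The true minimum cover uses only 2 groups, so greedy is not optimal here.)

4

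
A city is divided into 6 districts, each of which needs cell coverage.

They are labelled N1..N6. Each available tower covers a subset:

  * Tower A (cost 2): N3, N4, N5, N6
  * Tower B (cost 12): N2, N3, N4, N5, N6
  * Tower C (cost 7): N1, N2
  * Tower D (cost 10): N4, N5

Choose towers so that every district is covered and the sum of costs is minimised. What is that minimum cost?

9

A, C together cover every district (A ∪ C = {N1, N2, N3, N4, N5, N6}); total cost 2 + 7 = 9.
No covering selection has total cost below 9.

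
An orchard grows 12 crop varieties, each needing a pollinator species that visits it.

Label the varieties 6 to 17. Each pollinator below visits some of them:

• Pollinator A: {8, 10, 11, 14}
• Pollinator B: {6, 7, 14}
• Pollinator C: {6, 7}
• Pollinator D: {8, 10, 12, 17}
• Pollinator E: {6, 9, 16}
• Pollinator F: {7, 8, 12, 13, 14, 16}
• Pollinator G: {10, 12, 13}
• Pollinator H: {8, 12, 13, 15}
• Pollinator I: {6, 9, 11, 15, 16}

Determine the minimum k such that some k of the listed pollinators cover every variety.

3

Take {D, F, I}. Their union is {6, 7, 8, 9, 10, 11, 12, 13, 14, 15, 16, 17}, which is all 12 varieties.
Only D contains 17, so D is forced; the remaining 8 varieties need at least 2 more pollinators (each remaining pollinator adds at most 5) — so at least 3 pollinators are needed, and 3 is optimal.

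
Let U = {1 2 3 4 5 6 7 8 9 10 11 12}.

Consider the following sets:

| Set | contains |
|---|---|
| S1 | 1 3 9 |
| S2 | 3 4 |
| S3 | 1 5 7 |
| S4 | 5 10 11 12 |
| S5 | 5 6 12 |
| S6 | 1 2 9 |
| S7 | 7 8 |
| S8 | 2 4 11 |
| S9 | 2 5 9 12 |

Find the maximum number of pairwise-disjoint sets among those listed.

4

S2, S5, S6, S7 are pairwise disjoint (S2={3,4}; S5={5,6,12}; S6={1,2,9}; S7={7,8}).
Every remaining set overlaps one of these, and no 5 of the listed sets are pairwise disjoint, so 4 is the maximum.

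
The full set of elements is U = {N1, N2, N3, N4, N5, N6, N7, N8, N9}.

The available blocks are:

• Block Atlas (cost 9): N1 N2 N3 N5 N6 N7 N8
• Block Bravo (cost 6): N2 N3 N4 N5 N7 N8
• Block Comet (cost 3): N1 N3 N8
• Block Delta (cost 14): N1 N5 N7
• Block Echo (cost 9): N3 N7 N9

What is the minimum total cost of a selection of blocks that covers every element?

24

Atlas, Bravo, Echo together cover every element (Atlas ∪ Bravo ∪ Echo = {N1, N2, N3, N4, N5, N6, N7, N8, N9}); total cost 9 + 6 + 9 = 24.
The greedy pick Bravo, Comet, Atlas, Echo costs 27; no covering selection beats 24.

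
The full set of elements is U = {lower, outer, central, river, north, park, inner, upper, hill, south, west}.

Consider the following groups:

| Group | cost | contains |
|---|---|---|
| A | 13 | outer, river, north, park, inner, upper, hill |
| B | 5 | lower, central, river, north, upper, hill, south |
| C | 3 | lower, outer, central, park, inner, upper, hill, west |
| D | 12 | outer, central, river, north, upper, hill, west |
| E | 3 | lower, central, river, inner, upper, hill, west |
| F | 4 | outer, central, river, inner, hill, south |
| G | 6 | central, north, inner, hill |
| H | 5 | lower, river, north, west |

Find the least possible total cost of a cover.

B, C together cover every element (B ∪ C = {lower, outer, central, river, north, park, inner, upper, hill, south, west}); total cost 5 + 3 = 8.
No covering selection has total cost below 8.

8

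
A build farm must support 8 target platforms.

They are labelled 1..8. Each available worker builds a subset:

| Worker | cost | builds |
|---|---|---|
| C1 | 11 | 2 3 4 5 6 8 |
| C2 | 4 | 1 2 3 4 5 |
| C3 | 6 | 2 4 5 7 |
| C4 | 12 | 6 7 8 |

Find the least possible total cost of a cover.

16

C2, C4 together cover every platform (C2 ∪ C4 = {1, 2, 3, 4, 5, 6, 7, 8}); total cost 4 + 12 = 16.
No covering selection has total cost below 16.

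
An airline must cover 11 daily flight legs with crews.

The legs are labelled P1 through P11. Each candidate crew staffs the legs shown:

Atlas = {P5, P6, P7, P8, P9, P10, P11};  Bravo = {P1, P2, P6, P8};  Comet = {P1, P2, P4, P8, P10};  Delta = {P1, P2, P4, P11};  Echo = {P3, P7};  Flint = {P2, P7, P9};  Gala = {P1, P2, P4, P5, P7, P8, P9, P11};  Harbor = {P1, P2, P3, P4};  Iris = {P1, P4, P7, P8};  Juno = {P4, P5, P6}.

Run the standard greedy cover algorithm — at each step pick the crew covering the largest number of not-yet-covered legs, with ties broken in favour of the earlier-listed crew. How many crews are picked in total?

Greedy: pick Gala (covers 8 new) → pick Atlas (covers 2 new) → pick Echo (covers 1 new). Total picks: 3.
(The true minimum cover uses only 2 crews, so greedy is not optimal here.)

3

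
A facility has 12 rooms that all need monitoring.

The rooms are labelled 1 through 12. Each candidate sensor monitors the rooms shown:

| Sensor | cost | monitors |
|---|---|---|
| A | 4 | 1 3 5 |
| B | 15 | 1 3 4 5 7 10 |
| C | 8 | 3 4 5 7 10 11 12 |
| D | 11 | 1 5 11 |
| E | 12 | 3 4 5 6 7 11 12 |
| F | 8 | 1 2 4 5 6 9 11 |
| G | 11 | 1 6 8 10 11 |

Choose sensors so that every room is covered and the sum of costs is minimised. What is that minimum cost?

27

C, F, G together cover every room (C ∪ F ∪ G = {1, 2, 3, 4, 5, 6, 7, 8, 9, 10, 11, 12}); total cost 8 + 8 + 11 = 27.
No covering selection has total cost below 27.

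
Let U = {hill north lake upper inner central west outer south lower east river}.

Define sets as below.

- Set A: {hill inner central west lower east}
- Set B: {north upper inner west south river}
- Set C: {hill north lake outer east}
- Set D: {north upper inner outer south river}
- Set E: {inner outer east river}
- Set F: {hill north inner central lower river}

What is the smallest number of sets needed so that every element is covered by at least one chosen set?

3

Take {A, C, D}. Their union is {hill, north, lake, upper, inner, central, west, outer, south, lower, east, river}, which is all 12 elements.
Only C contains lake, so C is forced; the remaining 7 elements need at least 2 more sets (each remaining set adds at most 5) — so at least 3 sets are needed, and 3 is optimal.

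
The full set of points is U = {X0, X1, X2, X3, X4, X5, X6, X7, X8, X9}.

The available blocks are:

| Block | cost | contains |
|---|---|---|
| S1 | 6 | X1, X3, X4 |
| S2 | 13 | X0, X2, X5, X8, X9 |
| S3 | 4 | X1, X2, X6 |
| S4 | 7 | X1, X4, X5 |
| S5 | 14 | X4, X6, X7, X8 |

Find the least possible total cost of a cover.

S1, S2, S5 together cover every point (S1 ∪ S2 ∪ S5 = {X0, X1, X2, X3, X4, X5, X6, X7, X8, X9}); total cost 6 + 13 + 14 = 33.
The greedy pick S3, S1, S2, S5 costs 37; no covering selection beats 33.

33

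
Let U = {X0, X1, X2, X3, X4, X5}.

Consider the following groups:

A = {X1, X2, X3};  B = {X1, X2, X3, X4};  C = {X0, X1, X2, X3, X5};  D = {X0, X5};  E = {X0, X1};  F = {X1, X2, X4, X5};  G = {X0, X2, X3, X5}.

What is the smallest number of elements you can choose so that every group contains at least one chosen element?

The 2 elements {X0, X2} hit every group.
The groups A, D are pairwise disjoint, so any hitting set needs a separate element for each — at least 2. Hence 2 is optimal.

2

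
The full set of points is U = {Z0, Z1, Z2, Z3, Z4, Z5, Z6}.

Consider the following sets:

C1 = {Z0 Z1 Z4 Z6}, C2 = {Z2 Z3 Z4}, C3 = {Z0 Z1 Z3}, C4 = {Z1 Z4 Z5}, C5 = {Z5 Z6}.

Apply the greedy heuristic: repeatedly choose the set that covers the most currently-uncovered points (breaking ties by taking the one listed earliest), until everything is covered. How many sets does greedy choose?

3

Greedy: pick C1 (covers 4 new) → pick C2 (covers 2 new) → pick C4 (covers 1 new). Total picks: 3.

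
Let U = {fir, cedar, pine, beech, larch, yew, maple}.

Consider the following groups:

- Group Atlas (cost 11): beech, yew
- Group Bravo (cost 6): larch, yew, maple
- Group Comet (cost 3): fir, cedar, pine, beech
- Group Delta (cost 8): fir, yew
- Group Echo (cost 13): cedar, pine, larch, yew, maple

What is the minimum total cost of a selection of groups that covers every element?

9

Bravo, Comet together cover every element (Bravo ∪ Comet = {fir, cedar, pine, beech, larch, yew, maple}); total cost 6 + 3 = 9.
No covering selection has total cost below 9.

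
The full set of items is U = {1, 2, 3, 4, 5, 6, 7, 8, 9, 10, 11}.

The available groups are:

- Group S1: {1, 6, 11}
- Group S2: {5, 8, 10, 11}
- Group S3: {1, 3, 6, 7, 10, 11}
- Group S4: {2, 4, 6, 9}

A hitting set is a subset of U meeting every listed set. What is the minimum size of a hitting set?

2

The 2 items {6, 10} hit every group.
The groups S2, S4 are pairwise disjoint, so any hitting set needs a separate item for each — at least 2. Hence 2 is optimal.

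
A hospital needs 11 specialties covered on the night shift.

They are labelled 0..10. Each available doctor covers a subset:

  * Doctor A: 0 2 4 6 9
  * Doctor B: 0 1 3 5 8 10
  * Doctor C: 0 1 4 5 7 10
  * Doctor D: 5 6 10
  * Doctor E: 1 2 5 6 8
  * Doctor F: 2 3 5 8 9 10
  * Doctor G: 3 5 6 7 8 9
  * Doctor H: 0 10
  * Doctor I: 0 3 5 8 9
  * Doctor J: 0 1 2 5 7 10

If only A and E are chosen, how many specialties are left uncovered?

3

Union of A, E = {0, 1, 2, 4, 5, 6, 8, 9}.
Not covered: 3, 7, 10 — 3 specialties.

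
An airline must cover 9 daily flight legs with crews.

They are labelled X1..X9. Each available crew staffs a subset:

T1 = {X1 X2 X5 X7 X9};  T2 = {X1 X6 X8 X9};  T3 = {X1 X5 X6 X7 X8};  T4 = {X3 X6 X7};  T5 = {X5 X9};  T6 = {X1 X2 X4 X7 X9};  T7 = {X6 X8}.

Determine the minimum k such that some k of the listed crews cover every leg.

Take {T3, T4, T6}. Their union is {X1, X2, X3, X4, X5, X6, X7, X8, X9}, which is all 9 legs.
Only T4 contains X3, so T4 is forced; the remaining 6 legs need at least 2 more crews (each remaining crew adds at most 4) — so at least 3 crews are needed, and 3 is optimal.

3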